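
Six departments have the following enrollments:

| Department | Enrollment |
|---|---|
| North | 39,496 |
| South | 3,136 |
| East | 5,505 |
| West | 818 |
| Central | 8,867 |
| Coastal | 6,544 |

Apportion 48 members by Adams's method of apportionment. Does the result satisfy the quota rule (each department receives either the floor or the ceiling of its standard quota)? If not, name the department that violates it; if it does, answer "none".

North

Standard quotas: North 29.454, South 2.339, East 4.105, West 0.610, Central 6.612, Coastal 4.880.
Adams allocation: North 28, South 3, East 4, West 1, Central 7, Coastal 5.
North has quota 29.454 (lower 29, upper 30) but receives 28 — outside the quota interval.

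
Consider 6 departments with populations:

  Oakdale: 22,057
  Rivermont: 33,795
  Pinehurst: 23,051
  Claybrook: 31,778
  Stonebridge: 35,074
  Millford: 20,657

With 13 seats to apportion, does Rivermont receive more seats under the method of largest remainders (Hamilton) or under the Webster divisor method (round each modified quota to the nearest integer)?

Hamilton: Oakdale 2, Rivermont 3, Pinehurst 2, Claybrook 2, Stonebridge 3, Millford 1.
Webster: Oakdale 2, Rivermont 2, Pinehurst 2, Claybrook 2, Stonebridge 3, Millford 2.
Rivermont gets 3 under Hamilton and 2 under Webster.

Hamilton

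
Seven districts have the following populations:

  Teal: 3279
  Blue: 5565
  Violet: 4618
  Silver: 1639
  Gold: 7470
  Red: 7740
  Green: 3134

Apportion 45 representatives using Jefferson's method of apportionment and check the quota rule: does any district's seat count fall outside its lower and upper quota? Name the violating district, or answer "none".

none

Standard quotas: Teal 4.412, Blue 7.488, Violet 6.213, Silver 2.205, Gold 10.051, Red 10.414, Green 4.217.
Jefferson allocation: Teal 4, Blue 8, Violet 6, Silver 2, Gold 10, Red 11, Green 4.
Every allocation lies between the lower and upper quota.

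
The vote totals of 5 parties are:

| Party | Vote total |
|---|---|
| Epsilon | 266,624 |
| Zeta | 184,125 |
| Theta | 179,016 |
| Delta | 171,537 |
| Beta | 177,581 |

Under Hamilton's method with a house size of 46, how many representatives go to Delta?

8

The standard divisor is 978883/46 ≈ 21280.065.
Standard quotas: Epsilon 12.5293, Zeta 8.6525, Theta 8.4124, Delta 8.0609, Beta 8.3449.
Lower quotas: Epsilon 12, Zeta 8, Theta 8, Delta 8, Beta 8 (sum 44, leaving 2 seats).
Remainders in descending order: Zeta 0.6525, Epsilon 0.5293, Theta 0.4124, Beta 0.3449, Delta 0.0609.
Largest remainders: Zeta, Epsilon receive the extra seats.
Delta receives 8.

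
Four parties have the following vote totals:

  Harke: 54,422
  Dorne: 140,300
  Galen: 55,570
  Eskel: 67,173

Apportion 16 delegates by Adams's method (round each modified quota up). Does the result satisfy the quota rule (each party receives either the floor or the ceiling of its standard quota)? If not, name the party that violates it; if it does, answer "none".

Standard quotas: Harke 2.743, Dorne 7.071, Galen 2.801, Eskel 3.385.
Adams allocation: Harke 3, Dorne 7, Galen 3, Eskel 3.
Every allocation lies between the lower and upper quota.

none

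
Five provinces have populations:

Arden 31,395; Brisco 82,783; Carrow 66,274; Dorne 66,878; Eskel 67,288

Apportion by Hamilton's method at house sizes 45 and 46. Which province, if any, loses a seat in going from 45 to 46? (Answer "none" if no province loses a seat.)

At 45 seats: Arden 4, Brisco 12, Carrow 9, Dorne 10, Eskel 10.
At 46 seats: Arden 4, Brisco 12, Carrow 10, Dorne 10, Eskel 10.
No province's allocation decreased.

none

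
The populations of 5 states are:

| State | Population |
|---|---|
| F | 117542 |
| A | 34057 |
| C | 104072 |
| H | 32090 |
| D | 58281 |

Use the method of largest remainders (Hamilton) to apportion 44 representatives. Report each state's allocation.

F 15, A 4, C 13, H 4, D 8

The standard divisor is 346042/44 ≈ 7864.591.
Standard quotas: F 14.9457, A 4.3304, C 13.2330, H 4.0803, D 7.4106.
Lower quotas: F 14, A 4, C 13, H 4, D 7 (sum 42, leaving 2 seats).
Remainders in descending order: F 0.9457, D 0.4106, A 0.3304, C 0.2330, H 0.0803.
Largest remainders: F, D receive the extra seats.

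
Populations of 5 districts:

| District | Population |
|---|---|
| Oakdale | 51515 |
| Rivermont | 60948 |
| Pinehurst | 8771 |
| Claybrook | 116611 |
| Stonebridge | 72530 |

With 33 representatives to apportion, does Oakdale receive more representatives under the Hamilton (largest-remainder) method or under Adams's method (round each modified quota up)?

Hamilton: Oakdale 5, Rivermont 7, Pinehurst 1, Claybrook 12, Stonebridge 8.
Adams: Oakdale 6, Rivermont 6, Pinehurst 1, Claybrook 12, Stonebridge 8.
Oakdale gets 5 under Hamilton and 6 under Adams.

Adams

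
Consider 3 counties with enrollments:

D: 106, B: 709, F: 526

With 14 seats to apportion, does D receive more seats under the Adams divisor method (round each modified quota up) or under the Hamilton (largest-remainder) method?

Adams

Adams: D 2, B 7, F 5.
Hamilton: D 1, B 7, F 6.
D gets 2 under Adams and 1 under Hamilton.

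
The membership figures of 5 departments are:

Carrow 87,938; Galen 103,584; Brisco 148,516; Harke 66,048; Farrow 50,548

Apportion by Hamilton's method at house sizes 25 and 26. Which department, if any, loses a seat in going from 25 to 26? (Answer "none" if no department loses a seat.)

At 25 seats: Carrow 5, Galen 6, Brisco 8, Harke 3, Farrow 3.
At 26 seats: Carrow 5, Galen 6, Brisco 8, Harke 4, Farrow 3.
No department's allocation decreased.

none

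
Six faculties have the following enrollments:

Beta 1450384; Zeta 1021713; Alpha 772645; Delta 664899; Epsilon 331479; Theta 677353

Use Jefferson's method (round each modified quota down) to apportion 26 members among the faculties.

Standard divisor 4918473/26 ≈ 189172.038; standard quotas: Beta 7.667, Zeta 5.401, Alpha 4.084, Delta 3.515, Epsilon 1.752, Theta 3.581.
Rounding down gives 7, 5, 4, 3, 1, 3 = 23 seats, so the divisor must be adjusted.
With modified divisor 167800: modified quotas Beta 8.644, Zeta 6.089, Alpha 4.605, Delta 3.962, Epsilon 1.975, Theta 4.037.
Rounding down: Beta 8, Zeta 6, Alpha 4, Delta 3, Epsilon 1, Theta 4 (total 26).

Beta 8; Zeta 6; Alpha 4; Delta 3; Epsilon 1; Theta 4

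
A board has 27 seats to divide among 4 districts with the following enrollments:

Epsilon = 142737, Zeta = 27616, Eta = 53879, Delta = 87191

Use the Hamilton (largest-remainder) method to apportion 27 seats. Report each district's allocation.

Epsilon 12, Zeta 2, Eta 5, Delta 8

The standard divisor is 311423/27 ≈ 11534.185.
Standard quotas: Epsilon 12.3751, Zeta 2.3943, Eta 4.6712, Delta 7.5594.
Lower quotas: Epsilon 12, Zeta 2, Eta 4, Delta 7 (sum 25, leaving 2 seats).
Remainders in descending order: Eta 0.6712, Delta 0.5594, Zeta 0.3943, Epsilon 0.3751.
The surplus seats go to Eta, Delta.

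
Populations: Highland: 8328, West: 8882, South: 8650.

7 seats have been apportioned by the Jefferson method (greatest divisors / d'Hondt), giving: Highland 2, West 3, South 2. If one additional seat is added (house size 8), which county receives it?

South

Priority for the next seat is population ÷ (current seats + 1).
Priorities: Highland 2776.000, West 2220.500, South 2883.333.
Highest priority: South.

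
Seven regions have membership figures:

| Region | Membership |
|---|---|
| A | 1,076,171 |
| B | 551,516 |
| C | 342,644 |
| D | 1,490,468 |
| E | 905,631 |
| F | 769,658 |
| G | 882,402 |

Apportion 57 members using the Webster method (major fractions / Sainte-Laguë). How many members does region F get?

Standard divisor 6018490/57 ≈ 105587.544; standard quotas: A 10.192, B 5.223, C 3.245, D 14.116, E 8.577, F 7.289, G 8.357.
Rounding to the nearest integer gives 10, 5, 3, 14, 9, 7, 8 = 56 seats, so the divisor must be adjusted.
With modified divisor 103300: modified quotas A 10.418, B 5.339, C 3.317, D 14.429, E 8.767, F 7.451, G 8.542.
Rounding to the nearest integer: A 10, B 5, C 3, D 14, E 9, F 7, G 9 (total 57).
F receives 7.

7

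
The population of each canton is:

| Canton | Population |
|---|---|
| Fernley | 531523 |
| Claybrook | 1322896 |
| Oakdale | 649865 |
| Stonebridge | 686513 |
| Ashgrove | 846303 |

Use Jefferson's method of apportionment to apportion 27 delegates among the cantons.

Fernley=3; Claybrook=9; Oakdale=4; Stonebridge=5; Ashgrove=6

Standard divisor 4037100/27 ≈ 149522.222; standard quotas: Fernley 3.555, Claybrook 8.847, Oakdale 4.346, Stonebridge 4.591, Ashgrove 5.660.
Rounding down gives 3, 8, 4, 4, 5 = 24 seats, so the divisor must be adjusted.
With modified divisor 135100: modified quotas Fernley 3.934, Claybrook 9.792, Oakdale 4.810, Stonebridge 5.082, Ashgrove 6.264.
Rounding down: Fernley 3, Claybrook 9, Oakdale 4, Stonebridge 5, Ashgrove 6 (total 27).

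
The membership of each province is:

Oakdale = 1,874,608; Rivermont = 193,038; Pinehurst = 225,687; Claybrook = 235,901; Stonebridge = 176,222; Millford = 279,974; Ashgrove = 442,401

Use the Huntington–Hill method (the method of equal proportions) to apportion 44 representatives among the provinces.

With divisor 79298: modified quotas Oakdale 23.640, Rivermont 2.434, Pinehurst 2.846, Claybrook 2.975, Stonebridge 2.222, Millford 3.531, Ashgrove 5.579.
Geometric-mean thresholds: Oakdale √(23·24)=23.495, Rivermont √(2·3)=2.449, Pinehurst √(2·3)=2.449, Claybrook √(2·3)=2.449, Stonebridge √(2·3)=2.449, Millford √(3·4)=3.464, Ashgrove √(5·6)=5.477.
Each quota rounded against its threshold gives Oakdale 24, Rivermont 2, Pinehurst 3, Claybrook 3, Stonebridge 2, Millford 4, Ashgrove 6 (total 44).

Oakdale 24; Rivermont 2; Pinehurst 3; Claybrook 3; Stonebridge 2; Millford 4; Ashgrove 6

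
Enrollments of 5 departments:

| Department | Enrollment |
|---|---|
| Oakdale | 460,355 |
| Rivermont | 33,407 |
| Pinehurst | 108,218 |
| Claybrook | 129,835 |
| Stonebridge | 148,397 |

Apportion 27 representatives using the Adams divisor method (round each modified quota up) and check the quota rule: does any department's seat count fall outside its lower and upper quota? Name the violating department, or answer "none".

Oakdale

Standard quotas: Oakdale 14.121, Rivermont 1.025, Pinehurst 3.320, Claybrook 3.983, Stonebridge 4.552.
Adams allocation: Oakdale 13, Rivermont 1, Pinehurst 4, Claybrook 4, Stonebridge 5.
Oakdale has quota 14.121 (lower 14, upper 15) but receives 13 — outside the quota interval.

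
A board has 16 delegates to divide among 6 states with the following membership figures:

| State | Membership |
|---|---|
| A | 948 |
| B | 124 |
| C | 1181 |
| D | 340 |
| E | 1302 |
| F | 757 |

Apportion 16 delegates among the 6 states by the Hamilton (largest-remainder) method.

The standard divisor is 4652/16 ≈ 290.75.
Standard quotas: A 3.261, B 0.426, C 4.062, D 1.169, E 4.478, F 2.604.
Lower quotas: A 3, B 0, C 4, D 1, E 4, F 2 (sum 14, leaving 2 seats).
Remainders in descending order: F 0.604, E 0.478, B 0.426, A 0.261, D 0.169, C 0.062.
The surplus seats go to F, E.

A: 3; B: 0; C: 4; D: 1; E: 5; F: 3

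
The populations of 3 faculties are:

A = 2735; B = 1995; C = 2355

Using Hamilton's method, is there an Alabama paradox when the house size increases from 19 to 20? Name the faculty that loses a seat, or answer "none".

B

At 19 seats: A 7, B 6, C 6.
At 20 seats: A 8, B 5, C 7.
B drops from 6 to 5.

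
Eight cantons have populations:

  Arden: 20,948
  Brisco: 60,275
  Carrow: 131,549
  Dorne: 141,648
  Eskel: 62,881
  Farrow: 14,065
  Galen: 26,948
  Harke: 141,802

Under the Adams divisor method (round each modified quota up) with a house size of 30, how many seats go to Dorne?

7

Standard divisor 600116/30 ≈ 20003.867; standard quotas: Arden 1.047, Brisco 3.013, Carrow 6.576, Dorne 7.081, Eskel 3.143, Farrow 0.703, Galen 1.347, Harke 7.089.
Rounding up gives 2, 4, 7, 8, 4, 1, 2, 8 = 36 seats, so the divisor must be adjusted.
With modified divisor 22800: modified quotas Arden 0.919, Brisco 2.644, Carrow 5.770, Dorne 6.213, Eskel 2.758, Farrow 0.617, Galen 1.182, Harke 6.219.
Rounding up: Arden 1, Brisco 3, Carrow 6, Dorne 7, Eskel 3, Farrow 1, Galen 2, Harke 7 (total 30).
Dorne receives 7.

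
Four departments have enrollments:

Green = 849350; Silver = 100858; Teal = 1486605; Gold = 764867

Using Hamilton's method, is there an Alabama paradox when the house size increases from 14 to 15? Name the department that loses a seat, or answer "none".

none

At 14 seats: Green 4, Silver 0, Teal 7, Gold 3.
At 15 seats: Green 4, Silver 0, Teal 7, Gold 4.
No department's allocation decreased.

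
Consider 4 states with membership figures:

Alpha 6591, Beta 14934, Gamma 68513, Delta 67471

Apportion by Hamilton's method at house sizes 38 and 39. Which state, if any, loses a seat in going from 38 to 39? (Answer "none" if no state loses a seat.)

At 38 seats: Alpha 2, Beta 4, Gamma 16, Delta 16.
At 39 seats: Alpha 1, Beta 4, Gamma 17, Delta 17.
Alpha drops from 2 to 1.

Alpha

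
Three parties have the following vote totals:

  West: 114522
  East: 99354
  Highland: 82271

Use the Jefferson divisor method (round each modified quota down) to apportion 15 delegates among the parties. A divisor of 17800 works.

West: 6, East: 5, Highland: 4

With modified divisor 17800: modified quotas West 6.434, East 5.582, Highland 4.622.
Rounding down: West 6, East 5, Highland 4 (total 15).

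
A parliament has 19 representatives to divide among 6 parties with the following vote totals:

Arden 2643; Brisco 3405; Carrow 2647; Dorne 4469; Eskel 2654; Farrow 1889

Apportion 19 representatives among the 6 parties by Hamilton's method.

Arden 3; Brisco 3; Carrow 3; Dorne 5; Eskel 3; Farrow 2

Standard divisor: 17707 ÷ 19 ≈ 931.947.
Standard quotas: Arden 2.836, Brisco 3.654, Carrow 2.840, Dorne 4.795, Eskel 2.848, Farrow 2.027.
Lower quotas: Arden 2, Brisco 3, Carrow 2, Dorne 4, Eskel 2, Farrow 2 (sum 15, leaving 4 seats).
Remainders in descending order: Eskel 0.848, Carrow 0.840, Arden 0.836, Dorne 0.795, Brisco 0.654, Farrow 0.027.
The surplus seats go to Eskel, Carrow, Arden, Dorne.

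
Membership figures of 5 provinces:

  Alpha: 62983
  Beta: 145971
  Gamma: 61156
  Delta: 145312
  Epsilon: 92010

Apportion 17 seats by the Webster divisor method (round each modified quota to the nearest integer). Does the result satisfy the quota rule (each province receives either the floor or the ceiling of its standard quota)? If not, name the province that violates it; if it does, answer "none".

none

Standard quotas: Alpha 2.110, Beta 4.890, Gamma 2.049, Delta 4.868, Epsilon 3.083.
Webster allocation: Alpha 2, Beta 5, Gamma 2, Delta 5, Epsilon 3.
Every allocation lies between the lower and upper quota.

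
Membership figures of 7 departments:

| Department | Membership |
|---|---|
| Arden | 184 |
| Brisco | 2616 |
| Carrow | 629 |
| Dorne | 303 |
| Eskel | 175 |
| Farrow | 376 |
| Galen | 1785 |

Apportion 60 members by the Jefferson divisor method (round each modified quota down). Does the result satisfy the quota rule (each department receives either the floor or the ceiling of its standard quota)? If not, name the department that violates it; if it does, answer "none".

Brisco

Standard quotas: Arden 1.819, Brisco 25.867, Carrow 6.220, Dorne 2.996, Eskel 1.730, Farrow 3.718, Galen 17.650.
Jefferson allocation: Arden 1, Brisco 27, Carrow 6, Dorne 3, Eskel 1, Farrow 4, Galen 18.
Brisco has quota 25.867 (lower 25, upper 26) but receives 27 — outside the quota interval.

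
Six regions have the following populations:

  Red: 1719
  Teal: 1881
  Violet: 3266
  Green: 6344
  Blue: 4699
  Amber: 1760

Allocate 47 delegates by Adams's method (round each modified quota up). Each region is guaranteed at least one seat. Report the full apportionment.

Red 4; Teal 5; Violet 8; Green 15; Blue 11; Amber 4

Standard divisor 19669/47 ≈ 418.489; standard quotas: Red 4.108, Teal 4.495, Violet 7.804, Green 15.159, Blue 11.228, Amber 4.206.
Rounding up gives 5, 5, 8, 16, 12, 5 = 51 seats, so the divisor must be adjusted.
With modified divisor 450: modified quotas Red 3.820, Teal 4.180, Violet 7.258, Green 14.098, Blue 10.442, Amber 3.911.
Rounding up: Red 4, Teal 5, Violet 8, Green 15, Blue 11, Amber 4 (total 47).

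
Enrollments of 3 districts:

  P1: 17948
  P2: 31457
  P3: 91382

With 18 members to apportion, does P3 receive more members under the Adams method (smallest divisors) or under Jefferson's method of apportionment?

Adams: P1 3, P2 4, P3 11.
Jefferson: P1 2, P2 4, P3 12.
P3 gets 11 under Adams and 12 under Jefferson.

Jefferson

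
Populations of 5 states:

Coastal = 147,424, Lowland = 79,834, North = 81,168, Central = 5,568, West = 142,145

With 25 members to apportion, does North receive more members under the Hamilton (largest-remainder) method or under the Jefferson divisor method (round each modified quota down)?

Hamilton: Coastal 8, Lowland 4, North 5, Central 0, West 8.
Jefferson: Coastal 9, Lowland 4, North 4, Central 0, West 8.
North gets 5 under Hamilton and 4 under Jefferson.

Hamilton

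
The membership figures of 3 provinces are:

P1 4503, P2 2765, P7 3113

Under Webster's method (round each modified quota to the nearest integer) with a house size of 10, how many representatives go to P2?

Standard divisor 10381/10 ≈ 1038.1; standard quotas: P1 4.338, P2 2.664, P7 2.999.
Rounding to the nearest integer gives P1 4, P2 3, P7 3 — total 10, matching the house size, so no adjustment is needed.
P2 receives 3.

3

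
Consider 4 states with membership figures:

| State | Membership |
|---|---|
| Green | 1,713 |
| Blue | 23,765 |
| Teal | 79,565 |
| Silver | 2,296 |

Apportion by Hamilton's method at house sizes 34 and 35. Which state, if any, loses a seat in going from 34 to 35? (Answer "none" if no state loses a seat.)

Green

At 34 seats: Green 1, Blue 7, Teal 25, Silver 1.
At 35 seats: Green 0, Blue 8, Teal 26, Silver 1.
Green drops from 1 to 0.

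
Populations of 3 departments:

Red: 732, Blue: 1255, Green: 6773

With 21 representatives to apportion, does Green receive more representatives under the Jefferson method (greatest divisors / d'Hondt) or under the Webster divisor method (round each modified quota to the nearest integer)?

Jefferson: Red 1, Blue 3, Green 17.
Webster: Red 2, Blue 3, Green 16.
Green gets 17 under Jefferson and 16 under Webster.

Jefferson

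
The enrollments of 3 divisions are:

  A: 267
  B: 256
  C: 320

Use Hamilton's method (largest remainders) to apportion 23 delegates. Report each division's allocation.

The standard divisor is 843/23 ≈ 36.652.
Standard quotas: A 7.285, B 6.985, C 8.731.
Lower quotas: A 7, B 6, C 8 (sum 21, leaving 2 seats).
Remainders in descending order: B 0.985, C 0.731, A 0.285.
The surplus seats go to B, C.

A: 7, B: 7, C: 9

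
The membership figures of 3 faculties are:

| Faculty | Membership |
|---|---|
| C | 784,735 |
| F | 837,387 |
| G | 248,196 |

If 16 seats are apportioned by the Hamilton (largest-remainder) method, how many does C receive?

7

Total 1870318; standard divisor 1870318/16 ≈ 116894.875.
Standard quotas: C 6.7132, F 7.1636, G 2.1232.
Lower quotas: C 6, F 7, G 2 (sum 15, leaving 1 seat).
Remainders in descending order: C 0.7132, F 0.1636, G 0.1232.
Largest remainder: C receives the extra seat.
C receives 7.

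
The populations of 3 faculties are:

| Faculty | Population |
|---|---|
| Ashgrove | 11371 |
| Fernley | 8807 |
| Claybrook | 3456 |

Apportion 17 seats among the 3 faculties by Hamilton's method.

Ashgrove 8, Fernley 6, Claybrook 3

The standard divisor is 23634/17 ≈ 1390.235.
Standard quotas: Ashgrove 8.1792, Fernley 6.3349, Claybrook 2.4859.
Lower quotas: Ashgrove 8, Fernley 6, Claybrook 2 (sum 16, leaving 1 seat).
Remainders in descending order: Claybrook 0.4859, Fernley 0.3349, Ashgrove 0.1792.
The surplus seat goes to Claybrook.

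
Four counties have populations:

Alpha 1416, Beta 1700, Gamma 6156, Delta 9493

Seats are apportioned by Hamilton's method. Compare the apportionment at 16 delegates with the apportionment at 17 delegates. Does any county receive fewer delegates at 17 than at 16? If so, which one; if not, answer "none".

Beta

At 16 seats: Alpha 1, Beta 2, Gamma 5, Delta 8.
At 17 seats: Alpha 1, Beta 1, Gamma 6, Delta 9.
Beta drops from 2 to 1.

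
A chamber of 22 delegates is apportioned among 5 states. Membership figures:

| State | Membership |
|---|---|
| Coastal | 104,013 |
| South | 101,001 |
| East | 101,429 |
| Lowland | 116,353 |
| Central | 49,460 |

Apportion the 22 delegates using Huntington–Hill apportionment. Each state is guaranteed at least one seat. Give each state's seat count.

Coastal: 5, South: 5, East: 5, Lowland: 5, Central: 2

With divisor 21914: modified quotas Coastal 4.746, South 4.609, East 4.629, Lowland 5.310, Central 2.257.
Geometric-mean thresholds: Coastal √(4·5)=4.472, South √(4·5)=4.472, East √(4·5)=4.472, Lowland √(5·6)=5.477, Central √(2·3)=2.449.
Each quota rounded against its threshold gives Coastal 5, South 5, East 5, Lowland 5, Central 2 (total 22).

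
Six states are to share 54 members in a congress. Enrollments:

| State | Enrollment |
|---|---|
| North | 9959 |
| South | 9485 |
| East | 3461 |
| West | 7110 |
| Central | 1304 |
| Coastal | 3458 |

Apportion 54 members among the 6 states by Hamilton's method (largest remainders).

Total 34777; standard divisor 34777/54 ≈ 644.019.
Standard quotas: North 15.4638, South 14.7278, East 5.3741, West 11.0401, Central 2.0248, Coastal 5.3694.
Lower quotas: North 15, South 14, East 5, West 11, Central 2, Coastal 5 (sum 52, leaving 2 seats).
Remainders in descending order: South 0.7278, North 0.4638, East 0.3741, Coastal 0.3694, West 0.0401, Central 0.0248.
The surplus seats go to South, North.

North: 16, South: 15, East: 5, West: 11, Central: 2, Coastal: 5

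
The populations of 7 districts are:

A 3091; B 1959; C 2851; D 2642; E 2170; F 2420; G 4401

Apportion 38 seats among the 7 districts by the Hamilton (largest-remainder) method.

A: 6, B: 4, C: 5, D: 5, E: 4, F: 5, G: 9

The standard divisor is 19534/38 ≈ 514.053.
Standard quotas: A 6.013, B 3.811, C 5.546, D 5.140, E 4.221, F 4.708, G 8.561.
Lower quotas: A 6, B 3, C 5, D 5, E 4, F 4, G 8 (sum 35, leaving 3 seats).
Remainders in descending order: B 0.811, F 0.708, G 0.561, C 0.546, E 0.221, D 0.140, A 0.013.
Largest remainders: B, F, G receive the extra seats.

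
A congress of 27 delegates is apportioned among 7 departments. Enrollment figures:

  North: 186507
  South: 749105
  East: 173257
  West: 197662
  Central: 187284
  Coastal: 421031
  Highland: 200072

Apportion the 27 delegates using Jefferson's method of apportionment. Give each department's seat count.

North 2, South 11, East 2, West 2, Central 2, Coastal 6, Highland 2

Standard divisor 2114918/27 ≈ 78330.296; standard quotas: North 2.381, South 9.563, East 2.212, West 2.523, Central 2.391, Coastal 5.375, Highland 2.554.
Rounding down gives 2, 9, 2, 2, 2, 5, 2 = 24 seats, so the divisor must be adjusted.
With modified divisor 67400: modified quotas North 2.767, South 11.114, East 2.571, West 2.933, Central 2.779, Coastal 6.247, Highland 2.968.
Rounding down: North 2, South 11, East 2, West 2, Central 2, Coastal 6, Highland 2 (total 27).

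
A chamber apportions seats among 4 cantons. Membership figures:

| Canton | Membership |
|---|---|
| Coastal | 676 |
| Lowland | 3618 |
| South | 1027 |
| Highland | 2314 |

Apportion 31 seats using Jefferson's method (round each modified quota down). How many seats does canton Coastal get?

Standard divisor 7635/31 ≈ 246.29; standard quotas: Coastal 2.745, Lowland 14.690, South 4.170, Highland 9.395.
Rounding down gives 2, 14, 4, 9 = 29 seats, so the divisor must be adjusted.
With modified divisor 230: modified quotas Coastal 2.939, Lowland 15.730, South 4.465, Highland 10.061.
Rounding down: Coastal 2, Lowland 15, South 4, Highland 10 (total 31).
Coastal receives 2.

2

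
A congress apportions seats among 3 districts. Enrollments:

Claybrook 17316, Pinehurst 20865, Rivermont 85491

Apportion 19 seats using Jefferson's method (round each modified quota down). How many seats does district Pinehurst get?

Standard divisor 123672/19 ≈ 6509.053; standard quotas: Claybrook 2.660, Pinehurst 3.206, Rivermont 13.134.
Rounding down gives 2, 3, 13 = 18 seats, so the divisor must be adjusted.
With modified divisor 5900: modified quotas Claybrook 2.935, Pinehurst 3.536, Rivermont 14.490.
Rounding down: Claybrook 2, Pinehurst 3, Rivermont 14 (total 19).
Pinehurst receives 3.

3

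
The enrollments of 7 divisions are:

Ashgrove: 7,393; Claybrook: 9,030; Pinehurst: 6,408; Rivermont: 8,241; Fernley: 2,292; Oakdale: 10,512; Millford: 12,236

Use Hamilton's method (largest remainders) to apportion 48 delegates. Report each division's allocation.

Standard divisor: 56112 ÷ 48 = 1169.
Standard quotas: Ashgrove 6.3242, Claybrook 7.7246, Pinehurst 5.4816, Rivermont 7.0496, Fernley 1.9607, Oakdale 8.9923, Millford 10.4671.
Lower quotas: Ashgrove 6, Claybrook 7, Pinehurst 5, Rivermont 7, Fernley 1, Oakdale 8, Millford 10 (sum 44, leaving 4 seats).
Remainders in descending order: Oakdale 0.9923, Fernley 0.9607, Claybrook 0.7246, Pinehurst 0.4816, Millford 0.4671, Ashgrove 0.3242, Rivermont 0.0496.
The surplus seats go to Oakdale, Fernley, Claybrook, Pinehurst.

Ashgrove 6, Claybrook 8, Pinehurst 6, Rivermont 7, Fernley 2, Oakdale 9, Millford 10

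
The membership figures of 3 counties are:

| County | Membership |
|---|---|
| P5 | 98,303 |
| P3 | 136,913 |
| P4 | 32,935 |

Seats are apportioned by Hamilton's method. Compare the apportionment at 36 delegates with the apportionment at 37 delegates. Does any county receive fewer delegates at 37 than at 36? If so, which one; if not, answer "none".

P4

At 36 seats: P5 13, P3 18, P4 5.
At 37 seats: P5 14, P3 19, P4 4.
P4 drops from 5 to 4.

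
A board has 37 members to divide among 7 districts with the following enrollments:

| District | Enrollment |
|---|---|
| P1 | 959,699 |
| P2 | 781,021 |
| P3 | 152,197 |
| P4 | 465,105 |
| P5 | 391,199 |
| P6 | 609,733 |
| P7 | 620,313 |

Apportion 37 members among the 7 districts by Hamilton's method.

P1: 9; P2: 7; P3: 1; P4: 4; P5: 4; P6: 6; P7: 6

Standard divisor: 3979267 ÷ 37 ≈ 107547.757.
Standard quotas: P1 8.9235, P2 7.2621, P3 1.4152, P4 4.3246, P5 3.6374, P6 5.6694, P7 5.7678.
Lower quotas: P1 8, P2 7, P3 1, P4 4, P5 3, P6 5, P7 5 (sum 33, leaving 4 seats).
Remainders in descending order: P1 0.9235, P7 0.7678, P6 0.6694, P5 0.6374, P3 0.4152, P4 0.3246, P2 0.2621.
The surplus seats go to P1, P7, P6, P5.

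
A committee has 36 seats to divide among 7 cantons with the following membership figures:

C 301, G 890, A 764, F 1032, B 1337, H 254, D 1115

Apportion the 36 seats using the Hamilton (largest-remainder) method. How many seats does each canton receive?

Total 5693; standard divisor 5693/36 ≈ 158.139.
Standard quotas: C 1.903, G 5.628, A 4.831, F 6.526, B 8.455, H 1.606, D 7.051.
Lower quotas: C 1, G 5, A 4, F 6, B 8, H 1, D 7 (sum 32, leaving 4 seats).
Remainders in descending order: C 0.903, A 0.831, G 0.628, H 0.606, F 0.526, B 0.455, D 0.051.
The surplus seats go to C, A, G, H.

C 2, G 6, A 5, F 6, B 8, H 2, D 7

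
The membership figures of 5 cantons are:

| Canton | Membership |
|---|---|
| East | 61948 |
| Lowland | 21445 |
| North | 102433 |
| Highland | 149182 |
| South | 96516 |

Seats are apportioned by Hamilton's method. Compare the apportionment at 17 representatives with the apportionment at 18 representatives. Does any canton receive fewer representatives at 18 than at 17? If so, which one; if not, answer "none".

At 17 seats: East 2, Lowland 1, North 4, Highland 6, South 4.
At 18 seats: East 3, Lowland 1, North 4, Highland 6, South 4.
No canton's allocation decreased.

none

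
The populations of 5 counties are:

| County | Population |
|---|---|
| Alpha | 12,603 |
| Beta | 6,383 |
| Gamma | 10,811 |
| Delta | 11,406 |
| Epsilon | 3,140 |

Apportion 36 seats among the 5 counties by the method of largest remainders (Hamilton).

The standard divisor is 44343/36 ≈ 1231.75.
Standard quotas: Alpha 10.2318, Beta 5.1821, Gamma 8.7769, Delta 9.2600, Epsilon 2.5492.
Lower quotas: Alpha 10, Beta 5, Gamma 8, Delta 9, Epsilon 2 (sum 34, leaving 2 seats).
Remainders in descending order: Gamma 0.7769, Epsilon 0.5492, Delta 0.2600, Alpha 0.2318, Beta 0.1821.
The surplus seats go to Gamma, Epsilon.

Alpha=10, Beta=5, Gamma=9, Delta=9, Epsilon=3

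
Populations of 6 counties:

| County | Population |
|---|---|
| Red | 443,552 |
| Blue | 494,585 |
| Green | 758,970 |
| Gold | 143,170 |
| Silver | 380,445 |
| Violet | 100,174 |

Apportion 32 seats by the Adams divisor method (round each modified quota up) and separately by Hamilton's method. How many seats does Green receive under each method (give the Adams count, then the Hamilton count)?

Adams: Red 6, Blue 7, Green 10, Gold 2, Silver 5, Violet 2.
Hamilton: Red 6, Blue 7, Green 11, Gold 2, Silver 5, Violet 1.
Green gets 10 under Adams and 11 under Hamilton.

10 and 11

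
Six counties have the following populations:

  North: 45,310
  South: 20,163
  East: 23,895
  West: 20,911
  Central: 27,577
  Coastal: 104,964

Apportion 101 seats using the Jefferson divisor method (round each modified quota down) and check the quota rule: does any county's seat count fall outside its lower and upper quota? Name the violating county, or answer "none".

Standard quotas: North 18.847, South 8.387, East 9.939, West 8.698, Central 11.471, Coastal 43.659.
Jefferson allocation: North 19, South 8, East 10, West 8, Central 11, Coastal 45.
Coastal has quota 43.659 (lower 43, upper 44) but receives 45 — outside the quota interval.

Coastal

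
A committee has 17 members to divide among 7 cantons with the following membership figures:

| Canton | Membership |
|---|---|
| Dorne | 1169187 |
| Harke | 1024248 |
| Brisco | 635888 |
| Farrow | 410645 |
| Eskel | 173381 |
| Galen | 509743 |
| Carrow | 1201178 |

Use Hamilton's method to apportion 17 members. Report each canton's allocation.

Total 5124270; standard divisor 5124270/17 ≈ 301427.647.
Standard quotas: Dorne 3.8788, Harke 3.3980, Brisco 2.1096, Farrow 1.3623, Eskel 0.5752, Galen 1.6911, Carrow 3.9850.
Lower quotas: Dorne 3, Harke 3, Brisco 2, Farrow 1, Eskel 0, Galen 1, Carrow 3 (sum 13, leaving 4 seats).
Remainders in descending order: Carrow 0.9850, Dorne 0.8788, Galen 0.6911, Eskel 0.5752, Harke 0.3980, Farrow 0.3623, Brisco 0.1096.
Largest remainders: Carrow, Dorne, Galen, Eskel receive the extra seats.

Dorne 4; Harke 3; Brisco 2; Farrow 1; Eskel 1; Galen 2; Carrow 4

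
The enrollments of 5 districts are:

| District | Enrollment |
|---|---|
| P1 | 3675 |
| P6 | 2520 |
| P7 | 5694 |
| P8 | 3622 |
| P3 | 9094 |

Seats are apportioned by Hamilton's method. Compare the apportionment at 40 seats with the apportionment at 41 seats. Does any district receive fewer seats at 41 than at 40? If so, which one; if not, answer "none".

none

At 40 seats: P1 6, P6 4, P7 9, P8 6, P3 15.
At 41 seats: P1 6, P6 4, P7 10, P8 6, P3 15.
No district's allocation decreased.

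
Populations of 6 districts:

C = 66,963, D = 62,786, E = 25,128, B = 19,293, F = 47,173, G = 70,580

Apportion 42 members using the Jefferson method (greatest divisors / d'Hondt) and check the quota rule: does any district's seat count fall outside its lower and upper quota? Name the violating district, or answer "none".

Standard quotas: C 9.634, D 9.033, E 3.615, B 2.776, F 6.787, G 10.155.
Jefferson allocation: C 10, D 9, E 3, B 3, F 7, G 10.
Every allocation lies between the lower and upper quota.

none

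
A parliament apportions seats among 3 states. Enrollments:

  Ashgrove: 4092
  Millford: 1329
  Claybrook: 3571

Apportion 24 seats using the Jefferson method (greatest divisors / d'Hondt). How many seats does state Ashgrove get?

Standard divisor 8992/24 ≈ 374.667; standard quotas: Ashgrove 10.922, Millford 3.547, Claybrook 9.531.
Rounding down gives 10, 3, 9 = 22 seats, so the divisor must be adjusted.
With modified divisor 350: modified quotas Ashgrove 11.691, Millford 3.797, Claybrook 10.203.
Rounding down: Ashgrove 11, Millford 3, Claybrook 10 (total 24).
Ashgrove receives 11.

11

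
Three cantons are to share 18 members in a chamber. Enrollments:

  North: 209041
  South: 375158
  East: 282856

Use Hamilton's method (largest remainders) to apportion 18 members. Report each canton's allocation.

North 4; South 8; East 6

Total 867055; standard divisor 867055/18 ≈ 48169.722.
Standard quotas: North 4.3397, South 7.7883, East 5.8721.
Lower quotas: North 4, South 7, East 5 (sum 16, leaving 2 seats).
Remainders in descending order: East 0.8721, South 0.7883, North 0.3397.
Largest remainders: East, South receive the extra seats.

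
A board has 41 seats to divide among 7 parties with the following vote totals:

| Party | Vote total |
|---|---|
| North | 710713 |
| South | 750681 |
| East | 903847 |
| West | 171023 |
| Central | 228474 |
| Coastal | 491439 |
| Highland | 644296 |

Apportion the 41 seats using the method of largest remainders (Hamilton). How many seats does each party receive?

North 7; South 8; East 10; West 2; Central 2; Coastal 5; Highland 7

Total 3900473; standard divisor 3900473/41 ≈ 95133.488.
Standard quotas: North 7.4707, South 7.8908, East 9.5008, West 1.7977, Central 2.4016, Coastal 5.1658, Highland 6.7725.
Lower quotas: North 7, South 7, East 9, West 1, Central 2, Coastal 5, Highland 6 (sum 37, leaving 4 seats).
Remainders in descending order: South 0.8908, West 0.7977, Highland 0.7725, East 0.5008, North 0.4707, Central 0.4016, Coastal 0.1658.
The surplus seats go to South, West, Highland, East.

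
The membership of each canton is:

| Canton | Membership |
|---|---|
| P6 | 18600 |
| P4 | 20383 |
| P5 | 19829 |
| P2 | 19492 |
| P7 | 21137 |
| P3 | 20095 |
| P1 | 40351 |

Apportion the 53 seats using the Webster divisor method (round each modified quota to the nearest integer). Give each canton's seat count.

Standard divisor 159887/53 ≈ 3016.736; standard quotas: P6 6.166, P4 6.757, P5 6.573, P2 6.461, P7 7.007, P3 6.661, P1 13.376.
Rounding to the nearest integer gives P6 6, P4 7, P5 7, P2 6, P7 7, P3 7, P1 13 — total 53, matching the house size, so no adjustment is needed.

P6: 6, P4: 7, P5: 7, P2: 6, P7: 7, P3: 7, P1: 13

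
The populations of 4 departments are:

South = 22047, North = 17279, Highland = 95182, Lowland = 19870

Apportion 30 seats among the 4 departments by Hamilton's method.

The standard divisor is 154378/30 ≈ 5145.933.
Standard quotas: South 4.2844, North 3.3578, Highland 18.4965, Lowland 3.8613.
Lower quotas: South 4, North 3, Highland 18, Lowland 3 (sum 28, leaving 2 seats).
Remainders in descending order: Lowland 0.8613, Highland 0.4965, North 0.3578, South 0.2844.
The surplus seats go to Lowland, Highland.

South 4, North 3, Highland 19, Lowland 4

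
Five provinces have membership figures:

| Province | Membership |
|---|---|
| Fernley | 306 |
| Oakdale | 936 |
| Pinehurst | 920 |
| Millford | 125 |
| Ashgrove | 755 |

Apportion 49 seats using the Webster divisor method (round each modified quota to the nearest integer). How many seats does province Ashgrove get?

12

Standard divisor 3042/49 ≈ 62.082; standard quotas: Fernley 4.929, Oakdale 15.077, Pinehurst 14.819, Millford 2.013, Ashgrove 12.161.
Rounding to the nearest integer gives Fernley 5, Oakdale 15, Pinehurst 15, Millford 2, Ashgrove 12 — total 49, matching the house size, so no adjustment is needed.
Ashgrove receives 12.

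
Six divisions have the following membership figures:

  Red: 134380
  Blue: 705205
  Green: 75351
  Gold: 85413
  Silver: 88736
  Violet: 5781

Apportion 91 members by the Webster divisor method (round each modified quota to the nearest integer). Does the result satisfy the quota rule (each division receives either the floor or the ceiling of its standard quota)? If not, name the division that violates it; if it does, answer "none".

Blue

Standard quotas: Red 11.169, Blue 58.613, Green 6.263, Gold 7.099, Silver 7.375, Violet 0.480.
Webster allocation: Red 11, Blue 60, Green 6, Gold 7, Silver 7, Violet 0.
Blue has quota 58.613 (lower 58, upper 59) but receives 60 — outside the quota interval.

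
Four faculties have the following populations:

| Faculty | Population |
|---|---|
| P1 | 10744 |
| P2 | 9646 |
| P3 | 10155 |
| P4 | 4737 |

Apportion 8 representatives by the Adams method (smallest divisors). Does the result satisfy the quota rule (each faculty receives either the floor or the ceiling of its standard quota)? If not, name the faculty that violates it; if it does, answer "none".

none

Standard quotas: P1 2.436, P2 2.187, P3 2.303, P4 1.074.
Adams allocation: P1 3, P2 2, P3 2, P4 1.
Every allocation lies between the lower and upper quota.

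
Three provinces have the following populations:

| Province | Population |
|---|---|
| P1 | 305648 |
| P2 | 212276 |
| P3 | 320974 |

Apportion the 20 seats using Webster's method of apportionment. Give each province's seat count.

Standard divisor 838898/20 ≈ 41944.9; standard quotas: P1 7.287, P2 5.061, P3 7.652.
Rounding to the nearest integer gives P1 7, P2 5, P3 8 — total 20, matching the house size, so no adjustment is needed.

P1=7; P2=5; P3=8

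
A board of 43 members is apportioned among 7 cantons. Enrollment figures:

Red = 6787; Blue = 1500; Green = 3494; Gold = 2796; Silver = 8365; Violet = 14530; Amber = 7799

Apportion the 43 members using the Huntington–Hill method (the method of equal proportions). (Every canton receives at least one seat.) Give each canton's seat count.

With divisor 1054: modified quotas Red 6.439, Blue 1.423, Green 3.315, Gold 2.653, Silver 7.936, Violet 13.786, Amber 7.399.
Geometric-mean thresholds: Red √(6·7)=6.481, Blue √(1·2)=1.414, Green √(3·4)=3.464, Gold √(2·3)=2.449, Silver √(7·8)=7.483, Violet √(13·14)=13.491, Amber √(7·8)=7.483.
Each quota rounded against its threshold gives Red 6, Blue 2, Green 3, Gold 3, Silver 8, Violet 14, Amber 7 (total 43).

Red 6; Blue 2; Green 3; Gold 3; Silver 8; Violet 14; Amber 7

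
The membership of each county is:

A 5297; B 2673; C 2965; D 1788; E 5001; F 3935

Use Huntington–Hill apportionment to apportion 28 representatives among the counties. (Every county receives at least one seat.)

A: 7; B: 3; C: 4; D: 2; E: 7; F: 5

With divisor 771.65: modified quotas A 6.865, B 3.464, C 3.842, D 2.317, E 6.481, F 5.099.
Geometric-mean thresholds: A √(6·7)=6.481, B √(3·4)=3.464, C √(3·4)=3.464, D √(2·3)=2.449, E √(6·7)=6.481, F √(5·6)=5.477.
Each quota rounded against its threshold gives A 7, B 3, C 4, D 2, E 7, F 5 (total 28).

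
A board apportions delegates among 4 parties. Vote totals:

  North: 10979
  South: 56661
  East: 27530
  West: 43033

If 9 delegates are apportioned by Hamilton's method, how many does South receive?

The standard divisor is 138203/9 ≈ 15355.889.
Standard quotas: North 0.7150, South 3.6899, East 1.7928, West 2.8024.
Lower quotas: North 0, South 3, East 1, West 2 (sum 6, leaving 3 seats).
Remainders in descending order: West 0.8024, East 0.7928, North 0.7150, South 0.6899.
The surplus seats go to West, East, North.
South receives 3.

3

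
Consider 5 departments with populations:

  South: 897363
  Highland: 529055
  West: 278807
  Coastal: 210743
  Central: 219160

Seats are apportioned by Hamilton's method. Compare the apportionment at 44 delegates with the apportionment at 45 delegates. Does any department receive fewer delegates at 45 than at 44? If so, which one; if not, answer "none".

At 44 seats: South 18, Highland 11, West 6, Coastal 4, Central 5.
At 45 seats: South 19, Highland 11, West 6, Coastal 4, Central 5.
No department's allocation decreased.

none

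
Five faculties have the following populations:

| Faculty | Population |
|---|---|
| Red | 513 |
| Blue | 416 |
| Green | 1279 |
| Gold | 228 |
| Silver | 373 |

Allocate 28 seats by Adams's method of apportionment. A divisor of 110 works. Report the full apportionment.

Red: 5; Blue: 4; Green: 12; Gold: 3; Silver: 4

With modified divisor 110: modified quotas Red 4.664, Blue 3.782, Green 11.627, Gold 2.073, Silver 3.391.
Rounding up: Red 5, Blue 4, Green 12, Gold 3, Silver 4 (total 28).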